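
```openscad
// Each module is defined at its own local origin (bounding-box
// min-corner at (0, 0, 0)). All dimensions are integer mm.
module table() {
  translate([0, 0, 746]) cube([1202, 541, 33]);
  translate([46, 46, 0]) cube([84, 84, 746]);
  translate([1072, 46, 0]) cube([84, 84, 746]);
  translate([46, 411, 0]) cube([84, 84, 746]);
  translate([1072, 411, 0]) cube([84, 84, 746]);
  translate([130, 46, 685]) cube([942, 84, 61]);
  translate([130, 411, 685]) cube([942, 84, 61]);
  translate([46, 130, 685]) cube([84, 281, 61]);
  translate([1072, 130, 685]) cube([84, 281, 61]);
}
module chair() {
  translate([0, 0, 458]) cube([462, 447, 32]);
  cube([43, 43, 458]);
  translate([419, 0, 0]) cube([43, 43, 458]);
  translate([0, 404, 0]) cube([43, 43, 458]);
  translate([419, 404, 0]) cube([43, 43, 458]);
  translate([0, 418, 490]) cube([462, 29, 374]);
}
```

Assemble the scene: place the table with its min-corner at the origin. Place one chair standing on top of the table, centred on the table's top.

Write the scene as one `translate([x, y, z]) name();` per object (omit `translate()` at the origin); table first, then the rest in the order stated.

table();
translate([370, 47, 779]) chair();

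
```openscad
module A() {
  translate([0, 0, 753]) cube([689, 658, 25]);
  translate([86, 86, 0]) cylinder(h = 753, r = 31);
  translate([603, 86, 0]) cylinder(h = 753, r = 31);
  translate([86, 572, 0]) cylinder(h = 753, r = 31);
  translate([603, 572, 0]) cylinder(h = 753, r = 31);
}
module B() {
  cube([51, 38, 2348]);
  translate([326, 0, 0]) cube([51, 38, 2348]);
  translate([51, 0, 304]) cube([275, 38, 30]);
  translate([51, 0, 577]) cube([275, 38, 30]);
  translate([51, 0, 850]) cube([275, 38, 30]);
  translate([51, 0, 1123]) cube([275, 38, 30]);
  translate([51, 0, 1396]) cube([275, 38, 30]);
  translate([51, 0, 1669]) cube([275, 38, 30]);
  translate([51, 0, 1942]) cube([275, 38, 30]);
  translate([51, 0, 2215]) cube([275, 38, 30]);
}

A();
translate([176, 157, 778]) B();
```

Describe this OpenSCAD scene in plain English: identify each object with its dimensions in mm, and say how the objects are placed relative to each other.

A is a rectangular dining table. The top is 689×658×25 mm with its upper surface at z = 778 mm. It stands on four round legs of 62 mm diameter, each leg's bounding box inset 55 mm from the nearest pair of top edges, running from the floor to the underside of the top.

B is a straight ladder. Two 51×38 mm vertical rails, 2348 mm tall, stand 377 mm apart (outside-to-outside) with their front faces coplanar on the −y side. 8 rungs, each 38 mm deep and 30 mm tall, span between the inner faces of the rails, front faces flush with the rails. The lowest rung's underside is at z = 304 mm and rungs are spaced 273 mm apart (underside to underside).

The ladder is on top of the table.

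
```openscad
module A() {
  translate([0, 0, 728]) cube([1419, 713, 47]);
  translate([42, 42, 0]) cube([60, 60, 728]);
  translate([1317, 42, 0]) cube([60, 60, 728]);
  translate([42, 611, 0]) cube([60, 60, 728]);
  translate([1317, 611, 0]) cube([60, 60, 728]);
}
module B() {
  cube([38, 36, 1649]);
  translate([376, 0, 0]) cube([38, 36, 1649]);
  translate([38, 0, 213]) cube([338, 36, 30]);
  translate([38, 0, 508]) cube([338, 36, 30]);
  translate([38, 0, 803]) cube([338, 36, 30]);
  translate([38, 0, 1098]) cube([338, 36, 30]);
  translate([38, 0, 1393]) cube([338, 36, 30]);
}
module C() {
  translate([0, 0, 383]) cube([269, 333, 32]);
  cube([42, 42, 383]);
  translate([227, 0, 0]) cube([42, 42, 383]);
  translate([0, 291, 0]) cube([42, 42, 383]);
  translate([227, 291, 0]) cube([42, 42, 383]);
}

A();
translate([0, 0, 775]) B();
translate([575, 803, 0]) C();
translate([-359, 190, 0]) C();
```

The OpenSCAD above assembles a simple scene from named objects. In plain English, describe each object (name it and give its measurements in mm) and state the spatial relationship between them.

A is a table with a 1419×713 mm rectangular top, 47 mm thick, top surface at z = 775 mm, supported by four 60×60 mm square legs, each inset 42 mm from the nearest pair of top edges, running from the floor.

B is a wooden ladder with two side rails of 38×36 mm section and 1649 mm height, set 414 mm apart overall. Between them run 5 rectangular rungs (36 mm deep, 30 mm thick), front faces flush with the rails' −y face. The bottom of the first rung is 213 mm above the floor and each subsequent rung is 295 mm higher than the one below.

C is a simple wooden stool: a rectangular seat 269 mm (x) by 333 mm (y), 32 mm thick, top face at z = 415 mm, on four square legs, each 42×42 mm in cross-section. The legs rest on z = 0, each flush with a corner of the seat.

The ladder is on top of the table. Two stools sit around the table at the +y, −x sides.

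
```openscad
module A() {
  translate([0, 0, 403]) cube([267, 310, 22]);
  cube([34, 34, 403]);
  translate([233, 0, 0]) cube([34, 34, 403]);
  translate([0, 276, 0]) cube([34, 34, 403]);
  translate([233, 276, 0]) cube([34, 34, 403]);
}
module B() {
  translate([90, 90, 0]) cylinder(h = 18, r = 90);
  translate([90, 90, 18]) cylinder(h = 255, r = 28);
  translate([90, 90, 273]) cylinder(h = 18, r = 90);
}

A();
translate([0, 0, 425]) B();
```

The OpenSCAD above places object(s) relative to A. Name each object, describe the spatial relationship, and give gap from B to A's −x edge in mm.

A is a stool. B is a spool. The spool is on top of the stool. The gap from the spool to the stool's −x edge is 0 mm.

The spool's min-x is at 0; the stool's min-x is 0; gap = 0 mm.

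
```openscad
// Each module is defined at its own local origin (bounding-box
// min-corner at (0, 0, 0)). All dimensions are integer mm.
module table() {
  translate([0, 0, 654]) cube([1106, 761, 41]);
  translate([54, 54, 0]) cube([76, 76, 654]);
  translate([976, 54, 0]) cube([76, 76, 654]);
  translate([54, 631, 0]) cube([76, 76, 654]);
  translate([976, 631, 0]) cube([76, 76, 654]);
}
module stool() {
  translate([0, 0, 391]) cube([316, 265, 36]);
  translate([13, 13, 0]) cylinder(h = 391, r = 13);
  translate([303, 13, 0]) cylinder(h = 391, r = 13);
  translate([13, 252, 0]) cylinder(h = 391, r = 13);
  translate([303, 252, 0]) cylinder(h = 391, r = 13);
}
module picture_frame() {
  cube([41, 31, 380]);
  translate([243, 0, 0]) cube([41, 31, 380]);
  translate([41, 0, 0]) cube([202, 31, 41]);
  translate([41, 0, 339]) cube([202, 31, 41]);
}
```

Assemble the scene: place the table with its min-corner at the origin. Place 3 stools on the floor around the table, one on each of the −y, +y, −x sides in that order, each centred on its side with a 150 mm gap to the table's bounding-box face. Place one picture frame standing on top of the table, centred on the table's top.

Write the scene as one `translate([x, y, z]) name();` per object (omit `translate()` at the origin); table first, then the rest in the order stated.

table();
translate([395, -415, 0]) stool();
translate([395, 911, 0]) stool();
translate([-466, 248, 0]) stool();
translate([411, 365, 695]) picture_frame();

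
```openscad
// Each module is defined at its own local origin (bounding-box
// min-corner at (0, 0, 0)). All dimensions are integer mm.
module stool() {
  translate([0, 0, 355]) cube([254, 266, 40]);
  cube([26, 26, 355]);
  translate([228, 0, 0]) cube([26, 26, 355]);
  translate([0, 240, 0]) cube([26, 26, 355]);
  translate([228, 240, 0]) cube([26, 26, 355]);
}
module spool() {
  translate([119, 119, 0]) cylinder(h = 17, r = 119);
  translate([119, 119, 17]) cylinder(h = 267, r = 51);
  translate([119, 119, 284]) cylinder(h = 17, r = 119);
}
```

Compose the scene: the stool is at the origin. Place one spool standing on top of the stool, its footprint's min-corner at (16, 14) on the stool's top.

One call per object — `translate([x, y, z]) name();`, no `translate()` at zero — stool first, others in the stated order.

stool();
translate([16, 14, 395]) spool();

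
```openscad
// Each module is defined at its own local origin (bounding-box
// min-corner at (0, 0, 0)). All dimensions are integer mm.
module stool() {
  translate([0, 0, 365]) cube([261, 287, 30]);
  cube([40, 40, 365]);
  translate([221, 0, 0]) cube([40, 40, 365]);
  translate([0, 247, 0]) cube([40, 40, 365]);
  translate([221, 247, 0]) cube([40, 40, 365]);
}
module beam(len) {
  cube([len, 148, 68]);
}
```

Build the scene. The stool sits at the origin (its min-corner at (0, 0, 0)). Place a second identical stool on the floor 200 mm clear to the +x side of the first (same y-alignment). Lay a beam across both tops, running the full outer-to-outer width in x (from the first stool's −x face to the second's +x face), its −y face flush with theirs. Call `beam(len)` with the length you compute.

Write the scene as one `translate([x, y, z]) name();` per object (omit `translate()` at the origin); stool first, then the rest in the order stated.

stool();
translate([461, 0, 0]) stool();
translate([0, 0, 395]) beam(722);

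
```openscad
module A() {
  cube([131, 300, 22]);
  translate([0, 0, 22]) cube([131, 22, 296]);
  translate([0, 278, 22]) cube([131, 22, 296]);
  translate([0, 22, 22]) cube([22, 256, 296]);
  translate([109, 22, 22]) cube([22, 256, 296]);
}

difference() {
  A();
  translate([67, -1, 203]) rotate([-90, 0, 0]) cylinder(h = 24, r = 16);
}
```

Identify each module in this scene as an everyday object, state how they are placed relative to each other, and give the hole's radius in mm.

The subtracted cylinder has r = 16 mm.

A is an open box. The open box has a circular hole through its front wall. The hole's radius is 16 mm.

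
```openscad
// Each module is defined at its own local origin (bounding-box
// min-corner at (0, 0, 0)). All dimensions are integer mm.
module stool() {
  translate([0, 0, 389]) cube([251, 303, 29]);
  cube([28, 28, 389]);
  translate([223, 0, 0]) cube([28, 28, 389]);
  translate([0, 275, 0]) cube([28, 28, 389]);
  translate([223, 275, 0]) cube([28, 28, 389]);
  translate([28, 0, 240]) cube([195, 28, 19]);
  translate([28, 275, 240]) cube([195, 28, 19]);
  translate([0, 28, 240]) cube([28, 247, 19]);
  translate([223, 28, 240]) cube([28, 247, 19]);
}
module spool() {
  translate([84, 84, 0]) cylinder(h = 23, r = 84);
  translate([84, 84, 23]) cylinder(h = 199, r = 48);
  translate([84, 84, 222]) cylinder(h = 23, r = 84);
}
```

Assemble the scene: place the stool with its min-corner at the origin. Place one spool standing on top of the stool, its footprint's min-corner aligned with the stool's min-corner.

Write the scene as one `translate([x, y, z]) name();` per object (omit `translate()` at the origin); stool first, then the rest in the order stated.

stool();
translate([0, 0, 418]) spool();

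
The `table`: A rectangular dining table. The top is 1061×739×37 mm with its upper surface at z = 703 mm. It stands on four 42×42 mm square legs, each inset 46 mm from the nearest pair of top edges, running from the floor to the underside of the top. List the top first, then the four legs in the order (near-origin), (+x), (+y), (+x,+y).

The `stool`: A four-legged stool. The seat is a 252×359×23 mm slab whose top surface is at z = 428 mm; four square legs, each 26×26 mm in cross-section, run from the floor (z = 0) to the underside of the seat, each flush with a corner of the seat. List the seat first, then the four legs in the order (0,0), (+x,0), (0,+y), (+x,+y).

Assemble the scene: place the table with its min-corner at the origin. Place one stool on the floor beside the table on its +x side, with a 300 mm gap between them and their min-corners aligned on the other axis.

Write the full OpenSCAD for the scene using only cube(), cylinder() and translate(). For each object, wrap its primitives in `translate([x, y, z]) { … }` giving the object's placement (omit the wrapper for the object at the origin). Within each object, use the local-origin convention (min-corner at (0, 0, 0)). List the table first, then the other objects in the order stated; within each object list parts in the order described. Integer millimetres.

translate([0, 0, 666]) cube([1061, 739, 37]);
translate([46, 46, 0]) cube([42, 42, 666]);
translate([973, 46, 0]) cube([42, 42, 666]);
translate([46, 651, 0]) cube([42, 42, 666]);
translate([973, 651, 0]) cube([42, 42, 666]);
translate([1361, 0, 0]) {
  translate([0, 0, 405]) cube([252, 359, 23]);
  cube([26, 26, 405]);
  translate([226, 0, 0]) cube([26, 26, 405]);
  translate([0, 333, 0]) cube([26, 26, 405]);
  translate([226, 333, 0]) cube([26, 26, 405]);
}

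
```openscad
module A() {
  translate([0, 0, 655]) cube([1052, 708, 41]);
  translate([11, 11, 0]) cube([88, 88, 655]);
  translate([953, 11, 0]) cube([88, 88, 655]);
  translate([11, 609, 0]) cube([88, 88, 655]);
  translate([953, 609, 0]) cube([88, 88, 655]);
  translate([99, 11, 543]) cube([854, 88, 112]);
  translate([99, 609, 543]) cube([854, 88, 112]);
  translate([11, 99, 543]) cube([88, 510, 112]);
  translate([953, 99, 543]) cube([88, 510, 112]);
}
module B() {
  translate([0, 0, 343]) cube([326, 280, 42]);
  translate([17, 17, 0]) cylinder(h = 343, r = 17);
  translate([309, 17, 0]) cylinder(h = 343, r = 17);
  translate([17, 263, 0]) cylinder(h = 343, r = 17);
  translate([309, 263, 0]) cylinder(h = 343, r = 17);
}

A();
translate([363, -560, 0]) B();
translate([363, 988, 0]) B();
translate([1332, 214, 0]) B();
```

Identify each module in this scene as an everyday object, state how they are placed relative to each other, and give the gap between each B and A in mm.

A is a table. B is a stool. Three stools sit around the table at the −y, +y, +x sides. The gap between each stool and the table is 280 mm.

Each stool's nearest face is 280 mm from the table's bounding box.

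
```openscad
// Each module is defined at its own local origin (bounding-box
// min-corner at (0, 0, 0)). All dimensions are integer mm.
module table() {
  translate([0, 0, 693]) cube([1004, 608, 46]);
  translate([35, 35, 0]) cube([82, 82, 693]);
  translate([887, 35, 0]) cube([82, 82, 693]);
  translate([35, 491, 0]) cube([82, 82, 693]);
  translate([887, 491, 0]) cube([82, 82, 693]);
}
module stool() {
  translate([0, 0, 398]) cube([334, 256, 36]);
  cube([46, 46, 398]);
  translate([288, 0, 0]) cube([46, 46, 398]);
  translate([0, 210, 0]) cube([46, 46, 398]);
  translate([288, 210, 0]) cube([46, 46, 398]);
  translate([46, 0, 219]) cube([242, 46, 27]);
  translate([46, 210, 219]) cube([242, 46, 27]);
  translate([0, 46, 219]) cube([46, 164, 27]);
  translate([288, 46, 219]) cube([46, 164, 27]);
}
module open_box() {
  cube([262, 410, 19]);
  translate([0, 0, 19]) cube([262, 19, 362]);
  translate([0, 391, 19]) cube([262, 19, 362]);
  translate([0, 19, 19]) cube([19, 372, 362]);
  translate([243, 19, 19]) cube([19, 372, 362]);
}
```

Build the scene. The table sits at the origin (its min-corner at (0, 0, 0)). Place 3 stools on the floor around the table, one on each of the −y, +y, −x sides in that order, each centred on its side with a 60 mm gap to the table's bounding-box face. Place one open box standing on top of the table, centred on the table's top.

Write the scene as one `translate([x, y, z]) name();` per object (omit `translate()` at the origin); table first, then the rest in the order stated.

table();
translate([335, -316, 0]) stool();
translate([335, 668, 0]) stool();
translate([-394, 176, 0]) stool();
translate([371, 99, 739]) open_box();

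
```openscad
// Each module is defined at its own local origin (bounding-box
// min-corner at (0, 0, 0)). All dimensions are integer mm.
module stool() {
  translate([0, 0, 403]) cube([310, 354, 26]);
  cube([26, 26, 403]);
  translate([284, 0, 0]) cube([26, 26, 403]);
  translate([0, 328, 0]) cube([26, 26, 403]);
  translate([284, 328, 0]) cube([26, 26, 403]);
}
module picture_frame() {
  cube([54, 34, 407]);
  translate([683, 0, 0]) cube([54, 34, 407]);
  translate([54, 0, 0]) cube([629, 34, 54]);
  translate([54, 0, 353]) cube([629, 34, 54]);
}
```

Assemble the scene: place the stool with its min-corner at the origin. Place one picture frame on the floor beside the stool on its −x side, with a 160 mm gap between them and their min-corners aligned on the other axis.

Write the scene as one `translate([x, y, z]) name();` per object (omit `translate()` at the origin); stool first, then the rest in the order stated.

stool();
translate([-897, 0, 0]) picture_frame();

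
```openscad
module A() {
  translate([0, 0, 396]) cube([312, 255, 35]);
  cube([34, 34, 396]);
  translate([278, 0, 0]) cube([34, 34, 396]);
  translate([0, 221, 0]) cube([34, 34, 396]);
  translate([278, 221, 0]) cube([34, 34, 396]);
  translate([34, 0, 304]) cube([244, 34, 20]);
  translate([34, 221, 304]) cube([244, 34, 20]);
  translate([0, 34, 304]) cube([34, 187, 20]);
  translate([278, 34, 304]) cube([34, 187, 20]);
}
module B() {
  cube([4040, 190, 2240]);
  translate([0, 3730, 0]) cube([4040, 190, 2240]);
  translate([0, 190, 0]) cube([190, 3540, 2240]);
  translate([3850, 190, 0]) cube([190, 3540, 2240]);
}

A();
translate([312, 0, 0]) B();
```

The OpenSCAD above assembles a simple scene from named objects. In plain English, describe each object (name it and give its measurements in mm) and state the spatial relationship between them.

A is a simple wooden stool: a rectangular seat 312 mm (x) by 255 mm (y), 35 mm thick, top face at z = 431 mm, on four square legs, each 34×34 mm in cross-section. The legs rest on z = 0, each flush with a corner of the seat. Four stretchers, 34 mm wide and 20 mm tall, connect adjacent legs with their undersides at z = 304 mm, each running between the inner faces of the legs it joins and aligned with the legs' outer faces on the other axis.

B is the wall frame of a small rectangular building: four walls, each 2240 mm tall and 190 mm thick, enclosing a footprint 4040 mm (x) by 3920 mm (y) outside-to-outside, with no floor or roof. The front and back walls (the −y and +y sides) span the full width; the two side walls fit between them.

The house frame is against the stool's +x side, with their −y faces flush.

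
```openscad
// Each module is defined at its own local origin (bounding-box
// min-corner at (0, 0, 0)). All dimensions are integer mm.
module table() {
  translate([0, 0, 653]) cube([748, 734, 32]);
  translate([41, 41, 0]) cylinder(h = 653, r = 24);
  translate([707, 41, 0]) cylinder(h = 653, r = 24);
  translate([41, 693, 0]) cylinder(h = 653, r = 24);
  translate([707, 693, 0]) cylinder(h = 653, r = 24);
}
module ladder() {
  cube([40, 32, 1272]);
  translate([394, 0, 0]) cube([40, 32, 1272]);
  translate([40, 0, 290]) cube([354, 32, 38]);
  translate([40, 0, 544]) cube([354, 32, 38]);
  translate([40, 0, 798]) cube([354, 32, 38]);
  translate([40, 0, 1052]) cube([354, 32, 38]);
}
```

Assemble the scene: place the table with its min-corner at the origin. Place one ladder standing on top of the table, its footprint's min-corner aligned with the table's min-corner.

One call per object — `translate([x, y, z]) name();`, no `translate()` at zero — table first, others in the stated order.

table();
translate([0, 0, 685]) ladder();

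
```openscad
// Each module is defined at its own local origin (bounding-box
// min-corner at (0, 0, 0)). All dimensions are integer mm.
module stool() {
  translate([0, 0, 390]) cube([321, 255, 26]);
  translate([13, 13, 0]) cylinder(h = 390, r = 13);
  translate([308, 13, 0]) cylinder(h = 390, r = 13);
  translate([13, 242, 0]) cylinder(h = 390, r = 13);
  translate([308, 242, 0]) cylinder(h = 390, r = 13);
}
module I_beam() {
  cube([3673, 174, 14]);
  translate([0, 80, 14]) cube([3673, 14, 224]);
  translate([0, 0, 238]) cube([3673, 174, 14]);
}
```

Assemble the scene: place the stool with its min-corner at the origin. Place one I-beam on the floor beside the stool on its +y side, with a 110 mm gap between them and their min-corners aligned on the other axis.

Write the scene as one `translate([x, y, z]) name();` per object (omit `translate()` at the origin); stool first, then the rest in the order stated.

stool();
translate([0, 365, 0]) I_beam();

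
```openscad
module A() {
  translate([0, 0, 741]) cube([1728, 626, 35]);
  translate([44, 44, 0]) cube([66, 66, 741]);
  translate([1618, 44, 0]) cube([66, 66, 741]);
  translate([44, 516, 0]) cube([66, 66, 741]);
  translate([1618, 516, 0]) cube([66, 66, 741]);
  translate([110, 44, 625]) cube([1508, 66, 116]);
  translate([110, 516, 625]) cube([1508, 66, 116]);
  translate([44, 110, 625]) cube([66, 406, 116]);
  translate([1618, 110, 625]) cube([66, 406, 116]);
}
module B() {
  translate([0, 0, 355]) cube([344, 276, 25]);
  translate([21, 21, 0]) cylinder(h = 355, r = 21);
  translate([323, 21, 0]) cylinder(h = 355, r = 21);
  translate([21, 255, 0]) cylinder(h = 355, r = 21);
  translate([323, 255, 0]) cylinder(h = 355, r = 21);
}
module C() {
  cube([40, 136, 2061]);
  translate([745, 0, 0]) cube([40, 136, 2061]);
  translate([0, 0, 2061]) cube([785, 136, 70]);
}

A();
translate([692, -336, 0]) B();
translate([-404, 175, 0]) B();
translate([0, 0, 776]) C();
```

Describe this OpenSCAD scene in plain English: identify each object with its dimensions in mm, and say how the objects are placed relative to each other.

A is a table with a 1728×626 mm rectangular top, 35 mm thick, top surface at z = 776 mm, supported by four 66×66 mm square legs, each inset 44 mm from the nearest pair of top edges, running from the floor. Four apron rails, 66 mm thick and 116 mm tall, run between adjacent legs with their top edges flush with the underside of the top and their outer faces flush with the legs' outer faces.

B is a four-legged stool. The seat is a 344×276×25 mm slab whose top surface is at z = 380 mm; four round legs, each 42 mm in diameter, run from the floor (z = 0) to the underside of the seat, each leg's axis is inset half a diameter from the nearest pair of seat edges (so the leg's bounding box is flush with the corner).

C is a door frame. The clear opening is 705 mm wide and 2061 mm high. Two 40 mm wide jambs, 136 mm deep, stand either side of the opening from the floor to the top of the opening. A 70 mm thick head sits across the top of both jambs, spanning the full outside width of the frame.

Two stools sit around the table at the −y, −x sides. The door frame is on top of the table.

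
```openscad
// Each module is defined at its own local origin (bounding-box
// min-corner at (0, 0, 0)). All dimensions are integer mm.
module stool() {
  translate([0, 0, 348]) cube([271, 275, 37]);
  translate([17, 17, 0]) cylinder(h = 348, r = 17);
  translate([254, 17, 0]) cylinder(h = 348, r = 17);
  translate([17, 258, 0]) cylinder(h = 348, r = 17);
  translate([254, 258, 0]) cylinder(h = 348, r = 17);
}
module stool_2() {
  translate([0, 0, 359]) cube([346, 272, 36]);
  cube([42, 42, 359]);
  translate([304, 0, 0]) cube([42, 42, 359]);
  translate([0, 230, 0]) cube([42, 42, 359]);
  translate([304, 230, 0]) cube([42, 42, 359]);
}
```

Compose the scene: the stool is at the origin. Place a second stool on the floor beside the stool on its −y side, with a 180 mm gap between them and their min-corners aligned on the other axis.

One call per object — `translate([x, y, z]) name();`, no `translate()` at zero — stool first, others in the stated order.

stool();
translate([0, -452, 0]) stool_2();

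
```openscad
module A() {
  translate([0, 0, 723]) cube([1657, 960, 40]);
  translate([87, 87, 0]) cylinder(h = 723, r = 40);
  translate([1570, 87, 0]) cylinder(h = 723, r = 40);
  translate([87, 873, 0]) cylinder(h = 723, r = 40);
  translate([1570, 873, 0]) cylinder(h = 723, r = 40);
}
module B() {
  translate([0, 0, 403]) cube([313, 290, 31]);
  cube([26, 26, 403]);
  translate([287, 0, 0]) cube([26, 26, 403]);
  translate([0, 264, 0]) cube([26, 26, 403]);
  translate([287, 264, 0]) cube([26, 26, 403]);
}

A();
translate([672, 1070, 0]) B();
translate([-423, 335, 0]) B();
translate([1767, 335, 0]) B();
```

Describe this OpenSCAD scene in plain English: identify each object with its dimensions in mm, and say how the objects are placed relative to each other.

A is a rectangular dining table. The top is 1657×960×40 mm with its upper surface at z = 763 mm. It stands on four round legs of 80 mm diameter, each leg's bounding box inset 47 mm from the nearest pair of top edges, running from the floor to the underside of the top.

B is a simple wooden stool: a rectangular seat 313 mm (x) by 290 mm (y), 31 mm thick, top face at z = 434 mm, on four square legs, each 26×26 mm in cross-section. The legs rest on z = 0, each flush with a corner of the seat.

Three stools sit around the table at the +y, −x, +x sides.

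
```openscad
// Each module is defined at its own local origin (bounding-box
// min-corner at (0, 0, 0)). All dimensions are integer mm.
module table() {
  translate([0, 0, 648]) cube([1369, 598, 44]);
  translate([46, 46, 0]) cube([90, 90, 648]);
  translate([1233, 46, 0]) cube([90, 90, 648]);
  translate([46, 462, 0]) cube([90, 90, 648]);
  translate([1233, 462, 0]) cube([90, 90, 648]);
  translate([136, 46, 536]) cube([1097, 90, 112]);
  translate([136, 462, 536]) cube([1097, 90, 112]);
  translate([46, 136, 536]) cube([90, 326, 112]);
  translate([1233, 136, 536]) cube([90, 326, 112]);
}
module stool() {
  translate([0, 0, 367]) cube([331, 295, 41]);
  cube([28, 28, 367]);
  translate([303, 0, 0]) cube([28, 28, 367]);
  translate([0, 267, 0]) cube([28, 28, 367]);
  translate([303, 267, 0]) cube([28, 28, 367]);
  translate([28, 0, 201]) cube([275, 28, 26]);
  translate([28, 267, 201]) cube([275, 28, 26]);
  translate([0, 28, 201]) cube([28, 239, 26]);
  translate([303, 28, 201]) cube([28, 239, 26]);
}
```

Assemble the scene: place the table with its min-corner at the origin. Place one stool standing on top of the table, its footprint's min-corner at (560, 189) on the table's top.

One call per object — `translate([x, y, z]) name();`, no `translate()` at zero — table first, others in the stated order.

table();
translate([560, 189, 692]) stool();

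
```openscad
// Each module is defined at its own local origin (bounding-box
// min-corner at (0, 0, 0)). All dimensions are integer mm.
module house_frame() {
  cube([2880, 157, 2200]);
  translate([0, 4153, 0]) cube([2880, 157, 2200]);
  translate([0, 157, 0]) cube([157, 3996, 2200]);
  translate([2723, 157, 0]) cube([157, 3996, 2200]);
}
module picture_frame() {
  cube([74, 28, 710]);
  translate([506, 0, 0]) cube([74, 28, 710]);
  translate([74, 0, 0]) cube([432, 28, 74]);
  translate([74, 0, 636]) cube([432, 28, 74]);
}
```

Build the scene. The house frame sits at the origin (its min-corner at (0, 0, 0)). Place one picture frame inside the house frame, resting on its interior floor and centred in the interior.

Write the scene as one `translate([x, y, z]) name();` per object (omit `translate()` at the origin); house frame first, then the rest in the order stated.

house_frame();
translate([1150, 2141, 0]) picture_frame();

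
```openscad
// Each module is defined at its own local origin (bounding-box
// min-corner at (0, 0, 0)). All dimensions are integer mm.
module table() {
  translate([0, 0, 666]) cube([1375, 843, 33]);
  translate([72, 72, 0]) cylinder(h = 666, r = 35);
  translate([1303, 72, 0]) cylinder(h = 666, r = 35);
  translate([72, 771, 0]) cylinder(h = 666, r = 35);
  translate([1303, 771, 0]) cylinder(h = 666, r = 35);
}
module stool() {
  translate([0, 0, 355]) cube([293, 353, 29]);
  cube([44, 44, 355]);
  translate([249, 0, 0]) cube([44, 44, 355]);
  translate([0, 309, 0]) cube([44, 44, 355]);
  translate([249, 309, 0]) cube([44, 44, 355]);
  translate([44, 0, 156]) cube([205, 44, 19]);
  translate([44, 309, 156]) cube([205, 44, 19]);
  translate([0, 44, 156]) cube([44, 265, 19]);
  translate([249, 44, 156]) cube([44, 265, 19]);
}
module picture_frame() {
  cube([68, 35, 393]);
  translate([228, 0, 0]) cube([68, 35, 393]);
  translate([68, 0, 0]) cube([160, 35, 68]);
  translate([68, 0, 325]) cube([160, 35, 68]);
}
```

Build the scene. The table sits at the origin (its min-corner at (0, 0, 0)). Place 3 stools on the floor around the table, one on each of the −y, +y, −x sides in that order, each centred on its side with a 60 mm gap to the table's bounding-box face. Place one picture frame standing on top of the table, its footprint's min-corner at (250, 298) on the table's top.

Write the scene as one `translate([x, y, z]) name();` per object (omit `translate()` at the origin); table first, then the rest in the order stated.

table();
translate([541, -413, 0]) stool();
translate([541, 903, 0]) stool();
translate([-353, 245, 0]) stool();
translate([250, 298, 699]) picture_frame();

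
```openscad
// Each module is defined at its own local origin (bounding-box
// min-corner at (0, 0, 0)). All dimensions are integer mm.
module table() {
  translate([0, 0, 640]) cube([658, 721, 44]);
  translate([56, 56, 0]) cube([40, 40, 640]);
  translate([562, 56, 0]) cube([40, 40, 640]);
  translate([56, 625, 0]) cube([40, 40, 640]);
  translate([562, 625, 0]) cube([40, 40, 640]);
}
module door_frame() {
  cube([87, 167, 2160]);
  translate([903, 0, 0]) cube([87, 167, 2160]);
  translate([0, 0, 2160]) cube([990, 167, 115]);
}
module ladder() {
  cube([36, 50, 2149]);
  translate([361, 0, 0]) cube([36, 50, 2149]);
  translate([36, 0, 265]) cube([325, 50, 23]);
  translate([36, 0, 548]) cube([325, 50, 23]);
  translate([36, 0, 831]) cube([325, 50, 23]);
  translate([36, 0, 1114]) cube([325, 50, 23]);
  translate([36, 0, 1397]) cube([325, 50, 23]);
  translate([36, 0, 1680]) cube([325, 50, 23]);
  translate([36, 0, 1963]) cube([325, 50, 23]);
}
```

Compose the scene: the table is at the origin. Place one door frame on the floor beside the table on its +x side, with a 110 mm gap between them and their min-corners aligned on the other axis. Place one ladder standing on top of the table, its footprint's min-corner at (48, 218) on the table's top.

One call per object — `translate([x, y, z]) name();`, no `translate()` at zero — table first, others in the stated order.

table();
translate([768, 0, 0]) door_frame();
translate([48, 218, 684]) ladder();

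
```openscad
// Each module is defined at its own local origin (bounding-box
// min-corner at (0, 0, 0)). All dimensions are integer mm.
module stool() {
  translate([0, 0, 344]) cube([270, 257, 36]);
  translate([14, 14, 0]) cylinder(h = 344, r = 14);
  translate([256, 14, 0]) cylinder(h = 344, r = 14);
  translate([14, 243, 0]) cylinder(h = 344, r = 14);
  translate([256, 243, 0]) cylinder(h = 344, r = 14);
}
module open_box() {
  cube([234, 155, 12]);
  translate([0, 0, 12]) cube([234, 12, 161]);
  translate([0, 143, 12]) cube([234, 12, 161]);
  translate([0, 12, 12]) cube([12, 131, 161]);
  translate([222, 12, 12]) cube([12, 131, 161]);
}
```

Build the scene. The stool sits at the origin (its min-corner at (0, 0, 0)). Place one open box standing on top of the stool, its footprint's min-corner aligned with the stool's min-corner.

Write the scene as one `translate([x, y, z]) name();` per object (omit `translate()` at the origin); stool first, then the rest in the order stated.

stool();
translate([0, 0, 380]) open_box();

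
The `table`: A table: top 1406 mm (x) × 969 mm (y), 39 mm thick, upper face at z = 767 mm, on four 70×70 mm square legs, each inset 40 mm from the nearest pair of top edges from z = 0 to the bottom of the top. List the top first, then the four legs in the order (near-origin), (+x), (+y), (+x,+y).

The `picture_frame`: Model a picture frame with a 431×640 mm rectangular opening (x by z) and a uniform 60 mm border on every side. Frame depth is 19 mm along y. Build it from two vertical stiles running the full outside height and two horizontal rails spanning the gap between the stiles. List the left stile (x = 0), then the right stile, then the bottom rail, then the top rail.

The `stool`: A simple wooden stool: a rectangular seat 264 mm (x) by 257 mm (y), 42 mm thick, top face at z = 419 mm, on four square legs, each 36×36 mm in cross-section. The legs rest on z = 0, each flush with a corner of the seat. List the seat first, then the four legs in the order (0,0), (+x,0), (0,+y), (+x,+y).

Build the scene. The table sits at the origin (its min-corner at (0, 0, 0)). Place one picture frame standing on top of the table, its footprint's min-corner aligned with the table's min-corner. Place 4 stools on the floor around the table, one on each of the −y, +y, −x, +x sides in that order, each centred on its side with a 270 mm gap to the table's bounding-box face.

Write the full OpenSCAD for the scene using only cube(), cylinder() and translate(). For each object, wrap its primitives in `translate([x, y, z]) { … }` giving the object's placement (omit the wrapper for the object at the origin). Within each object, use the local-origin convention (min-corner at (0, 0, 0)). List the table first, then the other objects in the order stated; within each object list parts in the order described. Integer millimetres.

translate([0, 0, 728]) cube([1406, 969, 39]);
translate([40, 40, 0]) cube([70, 70, 728]);
translate([1296, 40, 0]) cube([70, 70, 728]);
translate([40, 859, 0]) cube([70, 70, 728]);
translate([1296, 859, 0]) cube([70, 70, 728]);
translate([0, 0, 767]) {
  cube([60, 19, 760]);
  translate([491, 0, 0]) cube([60, 19, 760]);
  translate([60, 0, 0]) cube([431, 19, 60]);
  translate([60, 0, 700]) cube([431, 19, 60]);
}
translate([571, -527, 0]) {
  translate([0, 0, 377]) cube([264, 257, 42]);
  cube([36, 36, 377]);
  translate([228, 0, 0]) cube([36, 36, 377]);
  translate([0, 221, 0]) cube([36, 36, 377]);
  translate([228, 221, 0]) cube([36, 36, 377]);
}
translate([571, 1239, 0]) {
  translate([0, 0, 377]) cube([264, 257, 42]);
  cube([36, 36, 377]);
  translate([228, 0, 0]) cube([36, 36, 377]);
  translate([0, 221, 0]) cube([36, 36, 377]);
  translate([228, 221, 0]) cube([36, 36, 377]);
}
translate([-534, 356, 0]) {
  translate([0, 0, 377]) cube([264, 257, 42]);
  cube([36, 36, 377]);
  translate([228, 0, 0]) cube([36, 36, 377]);
  translate([0, 221, 0]) cube([36, 36, 377]);
  translate([228, 221, 0]) cube([36, 36, 377]);
}
translate([1676, 356, 0]) {
  translate([0, 0, 377]) cube([264, 257, 42]);
  cube([36, 36, 377]);
  translate([228, 0, 0]) cube([36, 36, 377]);
  translate([0, 221, 0]) cube([36, 36, 377]);
  translate([228, 221, 0]) cube([36, 36, 377]);
}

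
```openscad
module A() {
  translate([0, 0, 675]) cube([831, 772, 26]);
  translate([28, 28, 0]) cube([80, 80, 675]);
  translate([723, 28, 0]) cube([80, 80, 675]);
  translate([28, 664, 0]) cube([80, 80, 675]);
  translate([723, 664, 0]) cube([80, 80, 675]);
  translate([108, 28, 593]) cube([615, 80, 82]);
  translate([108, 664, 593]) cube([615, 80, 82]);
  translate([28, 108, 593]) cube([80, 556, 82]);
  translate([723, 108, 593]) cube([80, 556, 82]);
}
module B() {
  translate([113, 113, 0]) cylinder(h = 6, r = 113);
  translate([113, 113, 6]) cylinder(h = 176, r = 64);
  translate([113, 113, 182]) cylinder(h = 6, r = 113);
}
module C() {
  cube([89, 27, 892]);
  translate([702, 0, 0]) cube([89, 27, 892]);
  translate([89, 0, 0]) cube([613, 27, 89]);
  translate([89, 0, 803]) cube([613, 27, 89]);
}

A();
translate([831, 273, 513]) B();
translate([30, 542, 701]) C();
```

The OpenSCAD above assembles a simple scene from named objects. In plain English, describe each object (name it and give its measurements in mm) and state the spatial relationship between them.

A is a rectangular dining table. The top is 831×772×26 mm with its upper surface at z = 701 mm. It stands on four 80×80 mm square legs, each inset 28 mm from the nearest pair of top edges, running from the floor to the underside of the top. Four apron rails, 80 mm thick and 82 mm tall, run between adjacent legs with their top edges flush with the underside of the top and their outer faces flush with the legs' outer faces.

B is a spool: two coaxial disc flanges of radius 113 mm and thickness 6 mm, joined by a core cylinder of radius 64 mm and height 176 mm. The lower flange rests on z = 0 and the three cylinders share a vertical axis.

C is a rectangular picture frame lying in the x–z plane (depth along y). The opening is 613 mm wide (x) by 714 mm tall (z), surrounded by a border 89 mm wide on all four sides. The frame is 27 mm deep and is made of two full-height vertical stiles with two horizontal rails fitted between them.

The spool is beside the table with their tops flush at z = 701. The picture frame is on top of the table.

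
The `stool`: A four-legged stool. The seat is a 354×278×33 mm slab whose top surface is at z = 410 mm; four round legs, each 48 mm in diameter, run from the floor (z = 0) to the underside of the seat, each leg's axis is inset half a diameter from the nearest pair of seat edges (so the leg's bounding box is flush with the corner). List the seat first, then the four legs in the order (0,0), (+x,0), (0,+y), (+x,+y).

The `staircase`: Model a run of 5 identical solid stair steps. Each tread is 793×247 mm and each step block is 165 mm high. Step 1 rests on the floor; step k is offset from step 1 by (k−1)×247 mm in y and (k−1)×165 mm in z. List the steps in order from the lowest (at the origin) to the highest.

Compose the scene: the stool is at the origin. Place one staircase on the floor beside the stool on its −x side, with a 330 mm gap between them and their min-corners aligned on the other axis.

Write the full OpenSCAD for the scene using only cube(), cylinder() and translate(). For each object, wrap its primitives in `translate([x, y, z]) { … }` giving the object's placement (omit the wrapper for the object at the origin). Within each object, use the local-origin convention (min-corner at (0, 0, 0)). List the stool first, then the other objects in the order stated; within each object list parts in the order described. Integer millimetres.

translate([0, 0, 377]) cube([354, 278, 33]);
translate([24, 24, 0]) cylinder(h = 377, r = 24);
translate([330, 24, 0]) cylinder(h = 377, r = 24);
translate([24, 254, 0]) cylinder(h = 377, r = 24);
translate([330, 254, 0]) cylinder(h = 377, r = 24);
translate([-1123, 0, 0]) {
  cube([793, 247, 165]);
  translate([0, 247, 165]) cube([793, 247, 165]);
  translate([0, 494, 330]) cube([793, 247, 165]);
  translate([0, 741, 495]) cube([793, 247, 165]);
  translate([0, 988, 660]) cube([793, 247, 165]);
}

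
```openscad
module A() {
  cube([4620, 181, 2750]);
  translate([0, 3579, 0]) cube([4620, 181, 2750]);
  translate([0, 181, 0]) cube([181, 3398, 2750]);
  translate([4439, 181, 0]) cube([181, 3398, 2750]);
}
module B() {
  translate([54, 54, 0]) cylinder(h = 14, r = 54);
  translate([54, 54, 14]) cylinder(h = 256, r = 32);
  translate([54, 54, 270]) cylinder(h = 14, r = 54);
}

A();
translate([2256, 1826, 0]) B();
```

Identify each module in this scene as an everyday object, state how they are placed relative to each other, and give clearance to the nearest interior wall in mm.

A is a house frame. B is a spool. The spool sits inside the house frame, centred. The clearance to the nearest interior wall is 1645 mm.

Clearances: x = 2075, y = 1645; minimum 1645 mm.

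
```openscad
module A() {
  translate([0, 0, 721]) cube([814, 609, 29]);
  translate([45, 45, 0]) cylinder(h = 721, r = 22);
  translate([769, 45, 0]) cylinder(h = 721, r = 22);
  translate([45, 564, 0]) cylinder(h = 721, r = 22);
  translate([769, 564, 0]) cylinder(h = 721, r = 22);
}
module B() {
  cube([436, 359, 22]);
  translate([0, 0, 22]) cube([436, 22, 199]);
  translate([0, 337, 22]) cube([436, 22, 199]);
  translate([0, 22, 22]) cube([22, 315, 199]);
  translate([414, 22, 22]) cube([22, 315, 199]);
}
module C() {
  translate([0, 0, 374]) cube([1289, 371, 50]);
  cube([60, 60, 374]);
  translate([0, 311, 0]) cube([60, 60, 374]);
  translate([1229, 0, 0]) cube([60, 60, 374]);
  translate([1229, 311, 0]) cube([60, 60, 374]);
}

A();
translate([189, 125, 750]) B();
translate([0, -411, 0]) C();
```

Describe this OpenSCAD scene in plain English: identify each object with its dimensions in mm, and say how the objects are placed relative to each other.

A is a table with a 814×609 mm rectangular top, 29 mm thick, top surface at z = 750 mm, supported by four round legs of 44 mm diameter, each leg's bounding box inset 23 mm from the nearest pair of top edges, running from the floor.

B is an open storage box with external size 436×359×221 mm and wall thickness 22 mm (the base is also 22 mm thick). The base covers the whole footprint; the four walls stand on the base, with the y-facing walls full-width and the x-facing walls fitting between their inner faces.

C is a bench: a 1289×371 mm seat slab, 50 mm thick, top at z = 424 mm, on four 60×60 mm square legs flush with the seat corners and standing on z = 0.

The open box is on top of the table, centred. The bench is on the floor beside the table on its −y side.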